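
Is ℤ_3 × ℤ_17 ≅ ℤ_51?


Comparing ℤ_3 × ℤ_17 and ℤ_51:
gcd(3,17) = 1, so ℤ_3 × ℤ_17 ≅ ℤ_51 (CRT)

Yes, ℤ_3 × ℤ_17 ≅ ℤ_51


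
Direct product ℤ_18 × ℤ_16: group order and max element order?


|ℤ_18 × ℤ_16| = 18 × 16 = 288
Max element order = lcm(18,16) = 144
Cyclic? No (gcd=2)

|ℤ_18×ℤ_16| = 288, max element order = 144


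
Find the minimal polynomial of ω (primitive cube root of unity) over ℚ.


ω satisfies x² + x + 1 = 0 (the cyclotomic polynomial Φ₃)

Minimal polynomial: x² + x + 1


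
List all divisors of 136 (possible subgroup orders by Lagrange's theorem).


Lagrange's theorem: |H| divides |G|
|G| = 136
Divisors of 136: 1, 2, 4, 8, 17, 34, 68, 136

Possible subgroup orders: {1, 2, 4, 8, 17, 34, 68, 136}


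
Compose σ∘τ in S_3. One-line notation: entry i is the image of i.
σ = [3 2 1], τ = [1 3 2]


σ∘τ: apply τ first, then σ
1 →τ 1 →σ 3
2 →τ 3 →σ 1
3 →τ 2 →σ 2

σ∘τ = [3 1 2]


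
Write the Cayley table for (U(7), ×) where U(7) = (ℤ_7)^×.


Elements: {1, 2, 3, 4, 5, 6}
Operation: multiplication mod 7
Entry (a, b) = (a × b) mod 7

Cayley table:
  | 1 | 2 | 3 | 4 | 5 | 6
1 | 1 | 2 | 3 | 4 | 5 | 6
2 | 2 | 4 | 6 | 1 | 3 | 5
3 | 3 | 6 | 2 | 5 | 1 | 4
4 | 4 | 1 | 5 | 2 | 6 | 3
5 | 5 | 3 | 1 | 6 | 4 | 2
6 | 6 | 5 | 4 | 3 | 2 | 1


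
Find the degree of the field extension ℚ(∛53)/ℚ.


∛53 has minimal polynomial x³ - 53 (irreducible over ℚ since 53 is not a perfect cube)

[ℚ(∛53)/ℚ] = 3


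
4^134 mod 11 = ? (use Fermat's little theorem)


Fermat's little theorem: if p is prime and gcd(a,p)=1, then a^(p-1) ≡ 1 (mod p)
p = 11 is prime, gcd(4,11) = 1
Reduce exponent: 134 mod 10 = 4
So 4^134 ≡ 4^4 (mod 11)
4^4 mod 11 = 3

4^134 ≡ 3 (mod 11)


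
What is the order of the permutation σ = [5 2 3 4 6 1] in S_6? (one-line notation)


Cycle decomposition: (1 5 6)
Cycle lengths: 3
Order = lcm(3) = 3

ord(σ) = 3


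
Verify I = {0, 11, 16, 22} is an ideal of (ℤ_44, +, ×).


Check ideal conditions for I = {0, 11, 16, 22} in ℤ_44:
(1) I is an additive subgroup? No
(2) For r ∈ ℤ_44 and a ∈ I: r·a ∈ I? No  [counterexample: r=2, a=16, r·a mod 44 = 32 ∉ I]

No, I is not an ideal of ℤ_44


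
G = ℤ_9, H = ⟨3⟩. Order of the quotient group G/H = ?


|⟨3⟩| = n / gcd(3, 9) = 9 / 3 = 3
H is normal (ℤ_9 is abelian).
|G/H| = |G| / |H| = 9 / 3 = 3

|G/H| = 3


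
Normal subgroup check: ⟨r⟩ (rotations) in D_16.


H = ⟨r⟩ (rotations) in D_16
The rotation subgroup ⟨r⟩ has index 2 in D_16, so it is normal

Yes, normal subgroup


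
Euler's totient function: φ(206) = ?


Factor n: 206 = 2 × 103
φ(n) = n · ∏(1 - 1/p) over distinct primes p | n
φ(206) = 206 · (1 - 1/2) · (1 - 1/103) = 102

φ(206) = 102


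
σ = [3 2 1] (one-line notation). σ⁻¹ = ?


To find σ⁻¹, swap domain and range:
σ(1) = 3 → σ⁻¹(3) = 1
σ(2) = 2 → σ⁻¹(2) = 2
σ(3) = 1 → σ⁻¹(1) = 3

σ⁻¹ = [3 2 1]


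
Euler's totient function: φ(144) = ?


Factor n: 144 = 2^4 × 3^2
φ(n) = n · ∏(1 - 1/p) over distinct primes p | n
φ(144) = 144 · (1 - 1/2) · (1 - 1/3) = 48

φ(144) = 48


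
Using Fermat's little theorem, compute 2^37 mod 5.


Fermat's little theorem: if p is prime and gcd(a,p)=1, then a^(p-1) ≡ 1 (mod p)
p = 5 is prime, gcd(2,5) = 1
Reduce exponent: 37 mod 4 = 1
So 2^37 ≡ 2^1 (mod 5)
2^1 mod 5 = 2

2^37 ≡ 2 (mod 5)


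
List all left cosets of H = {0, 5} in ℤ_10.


H = {0, 5}, |H| = 2
Number of cosets = |G|/|H| = 10/2 = 5
0 + H = {0, 5}
1 + H = {1, 6}
2 + H = {2, 7}
3 + H = {3, 8}
4 + H = {4, 9}

Cosets: 0+H={0,5}; 1+H={1,6}; 2+H={2,7}; 3+H={3,8}; 4+H={4,9}


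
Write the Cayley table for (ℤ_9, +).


Elements: {0, 1, 2, 3, 4, 5, 6, 7, 8}
Operation: addition mod 9
Entry (a, b) = (a + b) mod 9

Cayley table:
  | 0 | 1 | 2 | 3 | 4 | 5 | 6 | 7 | 8
0 | 0 | 1 | 2 | 3 | 4 | 5 | 6 | 7 | 8
1 | 1 | 2 | 3 | 4 | 5 | 6 | 7 | 8 | 0
2 | 2 | 3 | 4 | 5 | 6 | 7 | 8 | 0 | 1
3 | 3 | 4 | 5 | 6 | 7 | 8 | 0 | 1 | 2
4 | 4 | 5 | 6 | 7 | 8 | 0 | 1 | 2 | 3
5 | 5 | 6 | 7 | 8 | 0 | 1 | 2 | 3 | 4
6 | 6 | 7 | 8 | 0 | 1 | 2 | 3 | 4 | 5
7 | 7 | 8 | 0 | 1 | 2 | 3 | 4 | 5 | 6
8 | 8 | 0 | 1 | 2 | 3 | 4 | 5 | 6 | 7


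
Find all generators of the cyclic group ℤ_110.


g generates ℤ_n iff gcd(g,n) = 1
Prime factors of 110: 2, 5, 11
Generators are g ∈ {1,...,109} not divisible by any of these primes.
Generators: {1, 3, 7, 9, 13, 17, 19, 21, 23, 27, 29, 31, 37, 39, 41, 43, 47, 49, 51, 53, 57, 59, 61, 63, 67, 69, 71, 73, 79, 81, 83, 87, 89, 91, 93, 97, 101, 103, 107, 109}
Number of generators = φ(110) = 40

Generators of ℤ_110 = {1, 3, 7, 9, 13, 17, 19, 21, 23, 27, 29, 31, 37, 39, 41, 43, 47, 49, 51, 53, 57, 59, 61, 63, 67, 69, 71, 73, 79, 81, 83, 87, 89, 91, 93, 97, 101, 103, 107, 109}


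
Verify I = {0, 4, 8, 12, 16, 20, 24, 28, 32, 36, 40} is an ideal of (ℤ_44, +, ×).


Check ideal conditions for I = {0, 4, 8, 12, 16, 20, 24, 28, 32, 36, 40} in ℤ_44:
(1) I is an additive subgroup? Yes
(2) For r ∈ ℤ_44 and a ∈ I: r·a ∈ I? Yes

Yes, I is an ideal of ℤ_44


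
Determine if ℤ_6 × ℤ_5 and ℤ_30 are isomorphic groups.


Comparing ℤ_6 × ℤ_5 and ℤ_30:
gcd(6,5) = 1, so ℤ_6 × ℤ_5 ≅ ℤ_30 (CRT)

Yes, ℤ_6 × ℤ_5 ≅ ℤ_30


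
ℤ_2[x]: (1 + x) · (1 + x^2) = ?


Expand and collect like terms; reduce coefficients mod 2:
x^0: 1·1 = 1 ≡ 1 (mod 2)
x^1: 1·0 + 1·1 = 1 ≡ 1 (mod 2)
x^2: 1·1 + 1·0 = 1 ≡ 1 (mod 2)
x^3: 1·1 = 1 ≡ 1 (mod 2)
Result: 1 + x + x^2 + x^3

f · g = 1 + x + x^2 + x^3


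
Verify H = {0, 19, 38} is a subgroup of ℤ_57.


Subgroup test for H = {0, 19, 38} in (ℤ_57, +):
(1) 0 ∈ H? Yes
(2) Closure: for all a,b ∈ H, (a+b) mod 57 ∈ H? Yes
(3) Inverses: for all a ∈ H, -a mod 57 ∈ H? Yes

Yes, H is a subgroup of ℤ_57


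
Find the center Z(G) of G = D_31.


Z(G) = {g ∈ G | gx = xg for all x ∈ G}
For odd n, Z(D_n) = {e}: no nontrivial rotation commutes with all reflections

Z(D_31) = {e}


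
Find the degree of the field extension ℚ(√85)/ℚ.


√85 has minimal polynomial x² - 85 (irreducible over ℚ since 85 is squarefree)

[ℚ(√85)/ℚ] = 2


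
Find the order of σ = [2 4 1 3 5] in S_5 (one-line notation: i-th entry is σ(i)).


Cycle decomposition: (1 2 4 3)
Cycle lengths: 4
Order = lcm(4) = 4

ord(σ) = 4


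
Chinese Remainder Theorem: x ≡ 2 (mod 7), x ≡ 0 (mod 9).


m₁ = 7, m₂ = 9, gcd = 1, so CRT applies. M = m₁·m₂ = 63
Let M₁ = M/m₁ = 9, M₂ = M/m₂ = 7
Find y₁ ≡ M₁⁻¹ (mod m₁): 9⁻¹ ≡ 4 (mod 7)
Find y₂ ≡ M₂⁻¹ (mod m₂): 7⁻¹ ≡ 4 (mod 9)
x = a₁·M₁·y₁ + a₂·M₂·y₂ = 2·9·4 + 0·7·4 = 72
Reduce mod 63: x ≡ 9
Check: 9 mod 7 = 2 ✓, 9 mod 9 = 0 ✓

x ≡ 9 (mod 63)


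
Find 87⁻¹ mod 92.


Use the extended Euclidean algorithm to write 1 = 87·s + 92·t; then s mod 92 is the inverse.
Euclidean algorithm:
  87 = 0·92 + 87
  92 = 1·87 + 5
  87 = 17·5 + 2
  5 = 2·2 + 1
  2 = 2·1 + 0
gcd(87,92) = 1
Back-substitution gives: 87·(-37) + 92·(35) = 1
So 87⁻¹ ≡ -37 ≡ 55 (mod 92)
Check: 87 × 55 = 4785 ≡ 1 (mod 92) ✓

87⁻¹ ≡ 55 (mod 92)


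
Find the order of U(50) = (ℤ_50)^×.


U(n) is the group of units mod n; |U(n)| = φ(n)
|U(50)| = φ(50) = 20

|U(50) = (ℤ_50)^×| = 20


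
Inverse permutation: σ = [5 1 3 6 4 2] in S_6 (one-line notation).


To find σ⁻¹, swap domain and range:
σ(1) = 5 → σ⁻¹(5) = 1
σ(2) = 1 → σ⁻¹(1) = 2
σ(3) = 3 → σ⁻¹(3) = 3
σ(4) = 6 → σ⁻¹(6) = 4
σ(5) = 4 → σ⁻¹(4) = 5
σ(6) = 2 → σ⁻¹(2) = 6

σ⁻¹ = [2 6 3 5 1 4]


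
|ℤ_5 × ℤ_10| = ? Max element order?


|ℤ_5 × ℤ_10| = 5 × 10 = 50
Max element order = lcm(5,10) = 10
Cyclic? No (gcd=5)

|ℤ_5×ℤ_10| = 50, max element order = 10


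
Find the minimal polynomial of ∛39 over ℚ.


∛39 satisfies x³ - 39 = 0, irreducible over ℚ (no rational root; 39 is not a perfect cube)

Minimal polynomial: x³ - 39


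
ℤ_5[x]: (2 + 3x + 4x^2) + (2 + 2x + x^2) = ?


Add coefficients mod 5:
x^0: 2 + 2 = 4 (mod 5)
x^1: 3 + 2 = 0 (mod 5)
x^2: 4 + 1 = 0 (mod 5)
Result: 4

f + g = 4


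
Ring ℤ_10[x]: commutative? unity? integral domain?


ℤ_10 has zero divisors (2·5 ≡ 0), and these lift to constant zero divisors in ℤ_10[x]; so not an integral domain
Commutative: Yes
Integral domain: No
Has unity: Yes

ℤ_10[x]: Commutative=Yes, Unity=Yes


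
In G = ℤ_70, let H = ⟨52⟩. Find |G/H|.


|⟨52⟩| = n / gcd(52, 70) = 70 / 2 = 35
H is normal (ℤ_70 is abelian).
|G/H| = |G| / |H| = 70 / 35 = 2

|G/H| = 2


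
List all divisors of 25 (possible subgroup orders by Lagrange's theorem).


Lagrange's theorem: |H| divides |G|
|G| = 25
Divisors of 25: 1, 5, 25

Possible subgroup orders: {1, 5, 25}


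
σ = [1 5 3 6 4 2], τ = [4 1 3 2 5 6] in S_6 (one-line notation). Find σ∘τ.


σ∘τ: apply τ first, then σ
1 →τ 4 →σ 6
2 →τ 1 →σ 1
3 →τ 3 →σ 3
4 →τ 2 →σ 5
5 →τ 5 →σ 4
6 →τ 6 →σ 2

σ∘τ = [6 1 3 5 4 2]


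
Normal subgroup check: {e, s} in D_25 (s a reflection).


H = {e, s} in D_25 (s a reflection)
r·s·r⁻¹ = sr⁻² ≠ s for n ≥ 3, so {e, s} is not closed under conjugation

No, not a normal subgroup


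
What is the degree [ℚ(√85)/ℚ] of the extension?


√85 has minimal polynomial x² - 85 (irreducible over ℚ since 85 is squarefree)

[ℚ(√85)/ℚ] = 2


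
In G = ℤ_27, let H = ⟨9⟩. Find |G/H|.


|⟨9⟩| = n / gcd(9, 27) = 27 / 9 = 3
H is normal (ℤ_27 is abelian).
|G/H| = |G| / |H| = 27 / 3 = 9

|G/H| = 9


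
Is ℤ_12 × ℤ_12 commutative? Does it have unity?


Direct product ring; commutative with unity (1,1); but (1,0)·(0,1) = (0,0) gives zero divisors, so not an integral domain
Commutative: Yes
Integral domain: No
Has unity: Yes

ℤ_12 × ℤ_12: Commutative=Yes, Unity=Yes


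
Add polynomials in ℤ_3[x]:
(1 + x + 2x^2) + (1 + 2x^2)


Add coefficients mod 3:
x^0: 1 + 1 = 2 (mod 3)
x^1: 1 + 0 = 1 (mod 3)
x^2: 2 + 2 = 1 (mod 3)
Result: 2 + x + x^2

f + g = 2 + x + x^2


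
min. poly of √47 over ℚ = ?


√47 satisfies x² - 47 = 0, irreducible over ℚ since 47 is squarefree

Minimal polynomial: x² - 47


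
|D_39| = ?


|D_n| = 2n (n rotations and n reflections)
|D_39| = 2×39 = 78

|D_39| = 78


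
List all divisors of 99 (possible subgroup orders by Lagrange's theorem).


Lagrange's theorem: |H| divides |G|
|G| = 99
Divisors of 99: 1, 3, 9, 11, 33, 99

Possible subgroup orders: {1, 3, 9, 11, 33, 99}


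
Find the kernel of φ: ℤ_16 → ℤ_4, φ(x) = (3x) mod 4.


Kernel = preimage of identity
ker(φ) = {x ∈ ℤ_16 : 3x ≡ 0 (mod 4)}. Since 4 | 16, φ is well-defined. The kernel is the cyclic subgroup ⟨4⟩ of ℤ_16 (order 4), i.e. {0, 4, 8, 12}

ker(φ) = {0, 4, 8, 12}


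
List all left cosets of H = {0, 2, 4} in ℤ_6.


H = {0, 2, 4}, |H| = 3
Number of cosets = |G|/|H| = 6/3 = 2
0 + H = {0, 2, 4}
1 + H = {1, 3, 5}

Cosets: 0+H={0,2,4}; 1+H={1,3,5}


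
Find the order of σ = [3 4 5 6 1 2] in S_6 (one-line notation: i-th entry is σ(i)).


Cycle decomposition: (1 3 5) (2 4 6)
Cycle lengths: 3, 3
Order = lcm(3, 3) = 3

ord(σ) = 3


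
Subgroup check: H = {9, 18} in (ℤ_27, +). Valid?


Subgroup test for H = {9, 18} in (ℤ_27, +):
(1) 0 ∈ H? No
(2) Closure: for all a,b ∈ H, (a+b) mod 27 ∈ H? No  [counterexample: 9 + 18 = 0 ∉ H]
(3) Inverses: for all a ∈ H, -a mod 27 ∈ H? Yes

No, H is not a subgroup of ℤ_27


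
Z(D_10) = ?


Z(G) = {g ∈ G | gx = xg for all x ∈ G}
For even n, Z(D_n) = {e, r^(n/2)}: the 180° rotation r^5 commutes with every reflection and rotation

Z(D_10) = {e, r^5}


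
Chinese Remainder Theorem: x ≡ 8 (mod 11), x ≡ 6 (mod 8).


m₁ = 11, m₂ = 8, gcd = 1, so CRT applies. M = m₁·m₂ = 88
Let M₁ = M/m₁ = 8, M₂ = M/m₂ = 11
Find y₁ ≡ M₁⁻¹ (mod m₁): 8⁻¹ ≡ 7 (mod 11)
Find y₂ ≡ M₂⁻¹ (mod m₂): 11⁻¹ ≡ 3 (mod 8)
x = a₁·M₁·y₁ + a₂·M₂·y₂ = 8·8·7 + 6·11·3 = 646
Reduce mod 88: x ≡ 30
Check: 30 mod 11 = 8 ✓, 30 mod 8 = 6 ✓

x ≡ 30 (mod 88)


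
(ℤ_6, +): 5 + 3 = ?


Operation: addition mod 6
5 + 3 = (a + b) mod 6 with a = 5, b = 3

5 + 3 = 2


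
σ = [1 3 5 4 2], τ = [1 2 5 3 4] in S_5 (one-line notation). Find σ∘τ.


σ∘τ: apply τ first, then σ
1 →τ 1 →σ 1
2 →τ 2 →σ 3
3 →τ 5 →σ 2
4 →τ 3 →σ 5
5 →τ 4 →σ 4

σ∘τ = [1 3 2 5 4]


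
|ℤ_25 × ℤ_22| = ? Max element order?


|ℤ_25 × ℤ_22| = 25 × 22 = 550
Max element order = lcm(25,22) = 550
Cyclic? Yes (gcd=1)

|ℤ_25×ℤ_22| = 550, max element order = 550


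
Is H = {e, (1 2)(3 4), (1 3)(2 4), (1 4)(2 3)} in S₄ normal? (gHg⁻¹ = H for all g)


H = {e, (1 2)(3 4), (1 3)(2 4), (1 4)(2 3)} in S₄
This is the Klein four-group V₄; it is normal in S₄ (it is a union of conjugacy classes)

Yes, normal subgroup


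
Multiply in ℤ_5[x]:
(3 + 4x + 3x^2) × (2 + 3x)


Expand and collect like terms; reduce coefficients mod 5:
x^0: 3·2 = 6 ≡ 1 (mod 5)
x^1: 3·3 + 4·2 = 17 ≡ 2 (mod 5)
x^2: 4·3 + 3·2 = 18 ≡ 3 (mod 5)
x^3: 3·3 = 9 ≡ 4 (mod 5)
Result: 1 + 2x + 3x^2 + 4x^3

f · g = 1 + 2x + 3x^2 + 4x^3


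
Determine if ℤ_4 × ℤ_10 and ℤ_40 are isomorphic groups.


Comparing ℤ_4 × ℤ_10 and ℤ_40:
gcd(4,10) = 2 ≠ 1. Max element order in ℤ_4×ℤ_10 is lcm(4,10) = 20 < 40, so it has no element of order 40

No, ℤ_4 × ℤ_10 ≇ ℤ_40


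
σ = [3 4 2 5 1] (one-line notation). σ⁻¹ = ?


To find σ⁻¹, swap domain and range:
σ(1) = 3 → σ⁻¹(3) = 1
σ(2) = 4 → σ⁻¹(4) = 2
σ(3) = 2 → σ⁻¹(2) = 3
σ(4) = 5 → σ⁻¹(5) = 4
σ(5) = 1 → σ⁻¹(1) = 5

σ⁻¹ = [5 3 1 2 4]


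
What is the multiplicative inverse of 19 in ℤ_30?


Use the extended Euclidean algorithm to write 1 = 19·s + 30·t; then s mod 30 is the inverse.
Euclidean algorithm:
  19 = 0·30 + 19
  30 = 1·19 + 11
  19 = 1·11 + 8
  11 = 1·8 + 3
  8 = 2·3 + 2
  3 = 1·2 + 1
  2 = 2·1 + 0
gcd(19,30) = 1
Back-substitution gives: 19·(-11) + 30·(7) = 1
So 19⁻¹ ≡ -11 ≡ 19 (mod 30)
Check: 19 × 19 = 361 ≡ 1 (mod 30) ✓

19⁻¹ ≡ 19 (mod 30)


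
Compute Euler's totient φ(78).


Factor n: 78 = 2 × 3 × 13
φ(n) = n · ∏(1 - 1/p) over distinct primes p | n
φ(78) = 78 · (1 - 1/2) · (1 - 1/3) · (1 - 1/13) = 24

φ(78) = 24


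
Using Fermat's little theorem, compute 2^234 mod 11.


Fermat's little theorem: if p is prime and gcd(a,p)=1, then a^(p-1) ≡ 1 (mod p)
p = 11 is prime, gcd(2,11) = 1
Reduce exponent: 234 mod 10 = 4
So 2^234 ≡ 2^4 (mod 11)
2^4 mod 11 = 5

2^234 ≡ 5 (mod 11)


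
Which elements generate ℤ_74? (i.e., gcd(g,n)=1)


g generates ℤ_n iff gcd(g,n) = 1
Prime factors of 74: 2, 37
Generators are g ∈ {1,...,73} not divisible by any of these primes.
Generators: {1, 3, 5, 7, 9, 11, 13, 15, 17, 19, 21, 23, 25, 27, 29, 31, 33, 35, 39, 41, 43, 45, 47, 49, 51, 53, 55, 57, 59, 61, 63, 65, 67, 69, 71, 73}
Number of generators = φ(74) = 36

Generators of ℤ_74 = {1, 3, 5, 7, 9, 11, 13, 15, 17, 19, 21, 23, 25, 27, 29, 31, 33, 35, 39, 41, 43, 45, 47, 49, 51, 53, 55, 57, 59, 61, 63, 65, 67, 69, 71, 73}


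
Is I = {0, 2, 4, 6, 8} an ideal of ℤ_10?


Check ideal conditions for I = {0, 2, 4, 6, 8} in ℤ_10:
(1) I is an additive subgroup? Yes
(2) For r ∈ ℤ_10 and a ∈ I: r·a ∈ I? Yes

Yes, I is an ideal of ℤ_10


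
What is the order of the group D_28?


|D_n| = 2n (n rotations and n reflections)
|D_28| = 2×28 = 56

|D_28| = 56


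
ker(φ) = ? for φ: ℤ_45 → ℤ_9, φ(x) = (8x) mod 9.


Kernel = preimage of identity
ker(φ) = {x ∈ ℤ_45 : 8x ≡ 0 (mod 9)}. Since 9 | 45, φ is well-defined. The kernel is the cyclic subgroup ⟨9⟩ of ℤ_45 (order 5), i.e. {0, 9, 18, 27, 36}

ker(φ) = {0, 9, 18, 27, 36}


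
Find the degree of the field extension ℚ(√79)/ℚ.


√79 has minimal polynomial x² - 79 (irreducible over ℚ since 79 is squarefree)

[ℚ(√79)/ℚ] = 2


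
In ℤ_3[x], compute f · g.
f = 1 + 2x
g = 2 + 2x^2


Expand and collect like terms; reduce coefficients mod 3:
x^0: 1·2 = 2 ≡ 2 (mod 3)
x^1: 1·0 + 2·2 = 4 ≡ 1 (mod 3)
x^2: 1·2 + 2·0 = 2 ≡ 2 (mod 3)
x^3: 2·2 = 4 ≡ 1 (mod 3)
Result: 2 + x + 2x^2 + x^3

f · g = 2 + x + 2x^2 + x^3


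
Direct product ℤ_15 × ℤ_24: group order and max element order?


|ℤ_15 × ℤ_24| = 15 × 24 = 360
Max element order = lcm(15,24) = 120
Cyclic? No (gcd=3)

|ℤ_15×ℤ_24| = 360, max element order = 120


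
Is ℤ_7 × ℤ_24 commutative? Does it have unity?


Direct product ring; commutative with unity (1,1); but (1,0)·(0,1) = (0,0) gives zero divisors, so not an integral domain
Commutative: Yes
Integral domain: No
Has unity: Yes

ℤ_7 × ℤ_24: Commutative=Yes, Unity=Yes


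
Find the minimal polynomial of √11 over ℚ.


√11 satisfies x² - 11 = 0, irreducible over ℚ since 11 is squarefree

Minimal polynomial: x² - 11


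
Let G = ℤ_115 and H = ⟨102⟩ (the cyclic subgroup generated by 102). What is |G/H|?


|⟨102⟩| = n / gcd(102, 115) = 115 / 1 = 115
H is normal (ℤ_115 is abelian).
|G/H| = |G| / |H| = 115 / 115 = 1

|G/H| = 1


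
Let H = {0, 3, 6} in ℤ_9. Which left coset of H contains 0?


0 + H = {0 + h (mod 9) : h ∈ H}
0+0=0, 0+3=3, 0+6=6

0 + H = {0, 3, 6}


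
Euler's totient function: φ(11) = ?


φ(n) = count of k ∈ {1,...,n} with gcd(k,n)=1
Coprimes to 11: {1, 2, 3, 4, 5, 6, 7, 8, 9, 10}
Count: 10

φ(11) = 10


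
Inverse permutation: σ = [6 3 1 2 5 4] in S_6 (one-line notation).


To find σ⁻¹, swap domain and range:
σ(1) = 6 → σ⁻¹(6) = 1
σ(2) = 3 → σ⁻¹(3) = 2
σ(3) = 1 → σ⁻¹(1) = 3
σ(4) = 2 → σ⁻¹(2) = 4
σ(5) = 5 → σ⁻¹(5) = 5
σ(6) = 4 → σ⁻¹(4) = 6

σ⁻¹ = [3 4 2 6 5 1]


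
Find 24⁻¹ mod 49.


Use the extended Euclidean algorithm to write 1 = 24·s + 49·t; then s mod 49 is the inverse.
Euclidean algorithm:
  24 = 0·49 + 24
  49 = 2·24 + 1
  24 = 24·1 + 0
gcd(24,49) = 1
Back-substitution gives: 24·(-2) + 49·(1) = 1
So 24⁻¹ ≡ -2 ≡ 47 (mod 49)
Check: 24 × 47 = 1128 ≡ 1 (mod 49) ✓

24⁻¹ ≡ 47 (mod 49)


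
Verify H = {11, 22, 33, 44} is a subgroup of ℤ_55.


Subgroup test for H = {11, 22, 33, 44} in (ℤ_55, +):
(1) 0 ∈ H? No
(2) Closure: for all a,b ∈ H, (a+b) mod 55 ∈ H? No  [counterexample: 11 + 44 = 0 ∉ H]
(3) Inverses: for all a ∈ H, -a mod 55 ∈ H? Yes

No, H is not a subgroup of ℤ_55


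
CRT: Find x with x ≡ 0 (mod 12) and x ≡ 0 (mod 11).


m₁ = 12, m₂ = 11, gcd = 1, so CRT applies. M = m₁·m₂ = 132
Let M₁ = M/m₁ = 11, M₂ = M/m₂ = 12
Find y₁ ≡ M₁⁻¹ (mod m₁): 11⁻¹ ≡ 11 (mod 12)
Find y₂ ≡ M₂⁻¹ (mod m₂): 12⁻¹ ≡ 1 (mod 11)
x = a₁·M₁·y₁ + a₂·M₂·y₂ = 0·11·11 + 0·12·1 = 0
Reduce mod 132: x ≡ 0
Check: 0 mod 12 = 0 ✓, 0 mod 11 = 0 ✓

x ≡ 0 (mod 132)


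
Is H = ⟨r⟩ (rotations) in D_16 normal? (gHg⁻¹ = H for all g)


H = ⟨r⟩ (rotations) in D_16
The rotation subgroup ⟨r⟩ has index 2 in D_16, so it is normal

Yes, normal subgroup


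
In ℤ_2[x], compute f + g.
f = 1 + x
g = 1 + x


Add coefficients mod 2:
x^0: 1 + 1 = 0 (mod 2)
x^1: 1 + 1 = 0 (mod 2)
Result: 0

f + g = 0


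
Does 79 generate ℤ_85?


g generates ℤ_n iff gcd(g, n) = 1
gcd(79, 85) = 1
Since gcd = 1, 79 is a generator.

Yes, 79 generates ℤ_85


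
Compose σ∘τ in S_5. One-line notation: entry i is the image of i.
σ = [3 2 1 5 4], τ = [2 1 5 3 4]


σ∘τ: apply τ first, then σ
1 →τ 2 →σ 2
2 →τ 1 →σ 3
3 →τ 5 →σ 4
4 →τ 3 →σ 1
5 →τ 4 →σ 5

σ∘τ = [2 3 4 1 5]


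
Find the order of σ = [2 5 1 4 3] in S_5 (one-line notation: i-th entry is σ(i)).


Cycle decomposition: (1 2 5 3)
Cycle lengths: 4
Order = lcm(4) = 4

ord(σ) = 4


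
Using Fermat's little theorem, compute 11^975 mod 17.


Fermat's little theorem: if p is prime and gcd(a,p)=1, then a^(p-1) ≡ 1 (mod p)
p = 17 is prime, gcd(11,17) = 1
Reduce exponent: 975 mod 16 = 15
So 11^975 ≡ 11^15 (mod 17)
11^15 mod 17 = 14

11^975 ≡ 14 (mod 17)


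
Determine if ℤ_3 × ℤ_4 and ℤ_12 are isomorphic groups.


Comparing ℤ_3 × ℤ_4 and ℤ_12:
gcd(3,4) = 1, so ℤ_3 × ℤ_4 ≅ ℤ_12 (CRT)

Yes, ℤ_3 × ℤ_4 ≅ ℤ_12


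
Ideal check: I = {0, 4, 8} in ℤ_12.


Check ideal conditions for I = {0, 4, 8} in ℤ_12:
(1) I is an additive subgroup? Yes
(2) For r ∈ ℤ_12 and a ∈ I: r·a ∈ I? Yes

Yes, I is an ideal of ℤ_12


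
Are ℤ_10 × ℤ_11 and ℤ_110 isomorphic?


Comparing ℤ_10 × ℤ_11 and ℤ_110:
gcd(10,11) = 1, so ℤ_10 × ℤ_11 ≅ ℤ_110 (CRT)

Yes, ℤ_10 × ℤ_11 ≅ ℤ_110


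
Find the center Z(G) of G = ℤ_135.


Z(G) = {g ∈ G | gx = xg for all x ∈ G}
ℤ_135 is abelian, so Z(G) = G

Z(ℤ_135) = ℤ_135


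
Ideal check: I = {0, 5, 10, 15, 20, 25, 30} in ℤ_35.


Check ideal conditions for I = {0, 5, 10, 15, 20, 25, 30} in ℤ_35:
(1) I is an additive subgroup? Yes
(2) For r ∈ ℤ_35 and a ∈ I: r·a ∈ I? Yes

Yes, I is an ideal of ℤ_35


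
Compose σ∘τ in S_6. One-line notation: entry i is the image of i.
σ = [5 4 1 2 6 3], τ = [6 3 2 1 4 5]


σ∘τ: apply τ first, then σ
1 →τ 6 →σ 3
2 →τ 3 →σ 1
3 →τ 2 →σ 4
4 →τ 1 →σ 5
5 →τ 4 →σ 2
6 →τ 5 →σ 6

σ∘τ = [3 1 4 5 2 6]


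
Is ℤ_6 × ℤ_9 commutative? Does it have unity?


Direct product ring; commutative with unity (1,1); but (1,0)·(0,1) = (0,0) gives zero divisors, so not an integral domain
Commutative: Yes
Integral domain: No
Has unity: Yes

ℤ_6 × ℤ_9: Commutative=Yes, Unity=Yes


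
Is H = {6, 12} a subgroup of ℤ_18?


Subgroup test for H = {6, 12} in (ℤ_18, +):
(1) 0 ∈ H? No
(2) Closure: for all a,b ∈ H, (a+b) mod 18 ∈ H? No  [counterexample: 6 + 12 = 0 ∉ H]
(3) Inverses: for all a ∈ H, -a mod 18 ∈ H? Yes

No, H is not a subgroup of ℤ_18


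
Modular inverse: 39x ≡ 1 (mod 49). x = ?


Use the extended Euclidean algorithm to write 1 = 39·s + 49·t; then s mod 49 is the inverse.
Euclidean algorithm:
  39 = 0·49 + 39
  49 = 1·39 + 10
  39 = 3·10 + 9
  10 = 1·9 + 1
  9 = 9·1 + 0
gcd(39,49) = 1
Back-substitution gives: 39·(-5) + 49·(4) = 1
So 39⁻¹ ≡ -5 ≡ 44 (mod 49)
Check: 39 × 44 = 1716 ≡ 1 (mod 49) ✓

39⁻¹ ≡ 44 (mod 49)


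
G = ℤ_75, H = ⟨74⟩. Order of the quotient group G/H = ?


|⟨74⟩| = n / gcd(74, 75) = 75 / 1 = 75
H is normal (ℤ_75 is abelian).
|G/H| = |G| / |H| = 75 / 75 = 1

|G/H| = 1


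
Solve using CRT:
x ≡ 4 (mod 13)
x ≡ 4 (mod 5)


m₁ = 13, m₂ = 5, gcd = 1, so CRT applies. M = m₁·m₂ = 65
Let M₁ = M/m₁ = 5, M₂ = M/m₂ = 13
Find y₁ ≡ M₁⁻¹ (mod m₁): 5⁻¹ ≡ 8 (mod 13)
Find y₂ ≡ M₂⁻¹ (mod m₂): 13⁻¹ ≡ 2 (mod 5)
x = a₁·M₁·y₁ + a₂·M₂·y₂ = 4·5·8 + 4·13·2 = 264
Reduce mod 65: x ≡ 4
Check: 4 mod 13 = 4 ✓, 4 mod 5 = 4 ✓

x ≡ 4 (mod 65)


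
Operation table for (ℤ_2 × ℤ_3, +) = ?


Elements: {(0,0), (0,1), (0,2), (1,0), (1,1), (1,2)}
Operation: componentwise addition mod (2, 3)
Entry (a, b) = ((a₁+b₁) mod 2, (a₂+b₂) mod 3)

Cayley table:
      | (0,0) | (0,1) | (0,2) | (1,0) | (1,1) | (1,2)
(0,0) | (0,0) | (0,1) | (0,2) | (1,0) | (1,1) | (1,2)
(0,1) | (0,1) | (0,2) | (0,0) | (1,1) | (1,2) | (1,0)
(0,2) | (0,2) | (0,0) | (0,1) | (1,2) | (1,0) | (1,1)
(1,0) | (1,0) | (1,1) | (1,2) | (0,0) | (0,1) | (0,2)
(1,1) | (1,1) | (1,2) | (1,0) | (0,1) | (0,2) | (0,0)
(1,2) | (1,2) | (1,0) | (1,1) | (0,2) | (0,0) | (0,1)


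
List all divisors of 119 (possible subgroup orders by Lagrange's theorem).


Lagrange's theorem: |H| divides |G|
|G| = 119
Divisors of 119: 1, 7, 17, 119

Possible subgroup orders: {1, 7, 17, 119}


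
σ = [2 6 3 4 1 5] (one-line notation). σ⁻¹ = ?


To find σ⁻¹, swap domain and range:
σ(1) = 2 → σ⁻¹(2) = 1
σ(2) = 6 → σ⁻¹(6) = 2
σ(3) = 3 → σ⁻¹(3) = 3
σ(4) = 4 → σ⁻¹(4) = 4
σ(5) = 1 → σ⁻¹(1) = 5
σ(6) = 5 → σ⁻¹(5) = 6

σ⁻¹ = [5 1 3 4 6 2]


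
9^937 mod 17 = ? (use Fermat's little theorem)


Fermat's little theorem: if p is prime and gcd(a,p)=1, then a^(p-1) ≡ 1 (mod p)
p = 17 is prime, gcd(9,17) = 1
Reduce exponent: 937 mod 16 = 9
So 9^937 ≡ 9^9 (mod 17)
9^9 mod 17 = 9

9^937 ≡ 9 (mod 17)


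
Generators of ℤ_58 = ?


g generates ℤ_n iff gcd(g,n) = 1
Prime factors of 58: 2, 29
Generators are g ∈ {1,...,57} not divisible by any of these primes.
Generators: {1, 3, 5, 7, 9, 11, 13, 15, 17, 19, 21, 23, 25, 27, 31, 33, 35, 37, 39, 41, 43, 45, 47, 49, 51, 53, 55, 57}
Number of generators = φ(58) = 28

Generators of ℤ_58 = {1, 3, 5, 7, 9, 11, 13, 15, 17, 19, 21, 23, 25, 27, 31, 33, 35, 37, 39, 41, 43, 45, 47, 49, 51, 53, 55, 57}


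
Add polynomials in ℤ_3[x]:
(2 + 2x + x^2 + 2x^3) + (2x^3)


Add coefficients mod 3:
x^0: 2 + 0 = 2 (mod 3)
x^1: 2 + 0 = 2 (mod 3)
x^2: 1 + 0 = 1 (mod 3)
x^3: 2 + 2 = 1 (mod 3)
Result: 2 + 2x + x^2 + x^3

f + g = 2 + 2x + x^2 + x^3


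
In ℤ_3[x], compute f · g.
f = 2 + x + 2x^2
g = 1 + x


Expand and collect like terms; reduce coefficients mod 3:
x^0: 2·1 = 2 ≡ 2 (mod 3)
x^1: 2·1 + 1·1 = 3 ≡ 0 (mod 3)
x^2: 1·1 + 2·1 = 3 ≡ 0 (mod 3)
x^3: 2·1 = 2 ≡ 2 (mod 3)
Result: 2 + 2x^3

f · g = 2 + 2x^3


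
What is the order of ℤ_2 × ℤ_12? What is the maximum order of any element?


|ℤ_2 × ℤ_12| = 2 × 12 = 24
Max element order = lcm(2,12) = 12
Cyclic? No (gcd=2)

|ℤ_2×ℤ_12| = 24, max element order = 12


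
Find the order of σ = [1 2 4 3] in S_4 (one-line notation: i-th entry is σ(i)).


Cycle decomposition: (3 4)
Cycle lengths: 2
Order = lcm(2) = 2

ord(σ) = 2


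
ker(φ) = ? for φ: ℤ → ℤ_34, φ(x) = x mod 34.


Kernel = preimage of identity
ker(φ) = {x ∈ ℤ : x ≡ 0 (mod 34)} = 34ℤ = {0, ±34, ±68, ...}

ker(φ) = 34ℤ


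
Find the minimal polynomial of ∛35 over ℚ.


∛35 satisfies x³ - 35 = 0, irreducible over ℚ (no rational root; 35 is not a perfect cube)

Minimal polynomial: x³ - 35


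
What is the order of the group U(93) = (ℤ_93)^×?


U(n) is the group of units mod n; |U(n)| = φ(n)
|U(93)| = φ(93) = 60

|U(93) = (ℤ_93)^×| = 60


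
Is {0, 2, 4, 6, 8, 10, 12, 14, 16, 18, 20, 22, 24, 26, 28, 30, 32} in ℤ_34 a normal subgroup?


H = {0, 2, 4, 6, 8, 10, 12, 14, 16, 18, 20, 22, 24, 26, 28, 30, 32} in ℤ_34
ℤ_34 is abelian; every subgroup of an abelian group is normal

Yes, normal subgroup


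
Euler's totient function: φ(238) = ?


Factor n: 238 = 2 × 7 × 17
φ(n) = n · ∏(1 - 1/p) over distinct primes p | n
φ(238) = 238 · (1 - 1/2) · (1 - 1/7) · (1 - 1/17) = 96

φ(238) = 96


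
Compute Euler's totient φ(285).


Factor n: 285 = 3 × 5 × 19
φ(n) = n · ∏(1 - 1/p) over distinct primes p | n
φ(285) = 285 · (1 - 1/3) · (1 - 1/5) · (1 - 1/19) = 144

φ(285) = 144


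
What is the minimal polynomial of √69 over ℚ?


√69 satisfies x² - 69 = 0, irreducible over ℚ since 69 is squarefree

Minimal polynomial: x² - 69


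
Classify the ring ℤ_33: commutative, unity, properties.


ℤ_33 is a commutative ring with unity 1; 33 = 3×11 is composite, so 3·11 ≡ 0 gives zero divisors (not an integral domain)
Commutative: Yes
Integral domain: No
Has unity: Yes

ℤ_33: Commutative=Yes, Unity=Yes


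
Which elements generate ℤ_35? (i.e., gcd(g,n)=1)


g generates ℤ_n iff gcd(g,n) = 1
Prime factors of 35: 5, 7
Generators are g ∈ {1,...,34} not divisible by any of these primes.
Generators: {1, 2, 3, 4, 6, 8, 9, 11, 12, 13, 16, 17, 18, 19, 22, 23, 24, 26, 27, 29, 31, 32, 33, 34}
Number of generators = φ(35) = 24

Generators of ℤ_35 = {1, 2, 3, 4, 6, 8, 9, 11, 12, 13, 16, 17, 18, 19, 22, 23, 24, 26, 27, 29, 31, 32, 33, 34}


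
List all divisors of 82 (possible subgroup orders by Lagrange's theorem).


Lagrange's theorem: |H| divides |G|
|G| = 82
Divisors of 82: 1, 2, 41, 82

Possible subgroup orders: {1, 2, 41, 82}


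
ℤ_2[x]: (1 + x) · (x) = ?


Expand and collect like terms; reduce coefficients mod 2:
x^0: 1·0 = 0 ≡ 0 (mod 2)
x^1: 1·1 + 1·0 = 1 ≡ 1 (mod 2)
x^2: 1·1 = 1 ≡ 1 (mod 2)
Result: x + x^2

f · g = x + x^2


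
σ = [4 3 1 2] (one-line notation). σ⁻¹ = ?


To find σ⁻¹, swap domain and range:
σ(1) = 4 → σ⁻¹(4) = 1
σ(2) = 3 → σ⁻¹(3) = 2
σ(3) = 1 → σ⁻¹(1) = 3
σ(4) = 2 → σ⁻¹(2) = 4

σ⁻¹ = [3 4 2 1]


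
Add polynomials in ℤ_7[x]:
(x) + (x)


Add coefficients mod 7:
x^0: 0 + 0 = 0 (mod 7)
x^1: 1 + 1 = 2 (mod 7)
Result: 2x

f + g = 2x


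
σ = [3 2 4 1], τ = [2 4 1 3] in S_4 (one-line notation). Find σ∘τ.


σ∘τ: apply τ first, then σ
1 →τ 2 →σ 2
2 →τ 4 →σ 1
3 →τ 1 →σ 3
4 →τ 3 →σ 4

σ∘τ = [2 1 3 4]


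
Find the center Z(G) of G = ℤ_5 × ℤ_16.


Z(G) = {g ∈ G | gx = xg for all x ∈ G}
Direct product of abelian groups is abelian, so Z(G) = G

Z(ℤ_5 × ℤ_16) = ℤ_5 × ℤ_16


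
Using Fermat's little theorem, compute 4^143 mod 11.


Fermat's little theorem: if p is prime and gcd(a,p)=1, then a^(p-1) ≡ 1 (mod p)
p = 11 is prime, gcd(4,11) = 1
Reduce exponent: 143 mod 10 = 3
So 4^143 ≡ 4^3 (mod 11)
4^3 mod 11 = 9

4^143 ≡ 9 (mod 11)


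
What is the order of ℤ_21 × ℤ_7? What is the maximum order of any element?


|ℤ_21 × ℤ_7| = 21 × 7 = 147
Max element order = lcm(21,7) = 21
Cyclic? No (gcd=7)

|ℤ_21×ℤ_7| = 147, max element order = 21


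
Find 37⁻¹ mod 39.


Use the extended Euclidean algorithm to write 1 = 37·s + 39·t; then s mod 39 is the inverse.
Euclidean algorithm:
  37 = 0·39 + 37
  39 = 1·37 + 2
  37 = 18·2 + 1
  2 = 2·1 + 0
gcd(37,39) = 1
Back-substitution gives: 37·(19) + 39·(-18) = 1
So 37⁻¹ ≡ 19 ≡ 19 (mod 39)
Check: 37 × 19 = 703 ≡ 1 (mod 39) ✓

37⁻¹ ≡ 19 (mod 39)


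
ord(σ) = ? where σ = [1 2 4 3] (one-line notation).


Cycle decomposition: (3 4)
Cycle lengths: 2
Order = lcm(2) = 2

ord(σ) = 2


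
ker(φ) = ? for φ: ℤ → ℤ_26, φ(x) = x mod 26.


Kernel = preimage of identity
ker(φ) = {x ∈ ℤ : x ≡ 0 (mod 26)} = 26ℤ = {0, ±26, ±52, ...}

ker(φ) = 26ℤ


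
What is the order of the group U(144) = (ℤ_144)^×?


U(n) is the group of units mod n; |U(n)| = φ(n)
|U(144)| = φ(144) = 48

|U(144) = (ℤ_144)^×| = 48


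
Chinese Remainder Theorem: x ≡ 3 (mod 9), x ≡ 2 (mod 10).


m₁ = 9, m₂ = 10, gcd = 1, so CRT applies. M = m₁·m₂ = 90
Let M₁ = M/m₁ = 10, M₂ = M/m₂ = 9
Find y₁ ≡ M₁⁻¹ (mod m₁): 10⁻¹ ≡ 1 (mod 9)
Find y₂ ≡ M₂⁻¹ (mod m₂): 9⁻¹ ≡ 9 (mod 10)
x = a₁·M₁·y₁ + a₂·M₂·y₂ = 3·10·1 + 2·9·9 = 192
Reduce mod 90: x ≡ 12
Check: 12 mod 9 = 3 ✓, 12 mod 10 = 2 ✓

x ≡ 12 (mod 90)


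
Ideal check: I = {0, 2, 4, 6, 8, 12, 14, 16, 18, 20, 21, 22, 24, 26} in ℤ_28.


Check ideal conditions for I = {0, 2, 4, 6, 8, 12, 14, 16, 18, 20, 21, 22, 24, 26} in ℤ_28:
(1) I is an additive subgroup? No
(2) For r ∈ ℤ_28 and a ∈ I: r·a ∈ I? No  [counterexample: r=3, a=21, r·a mod 28 = 7 ∉ I]

No, I is not an ideal of ℤ_28


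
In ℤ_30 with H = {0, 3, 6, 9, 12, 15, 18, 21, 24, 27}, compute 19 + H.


19 + H = {19 + h (mod 30) : h ∈ H}
19+0=19, 19+3=22, 19+6=25, 19+9=28, 19+12=1, 19+15=4, 19+18=7, 19+21=10, 19+24=13, 19+27=16
19 + H = {1, 4, 7, 10, 13, 16, 19, 22, 25, 28} = 1 + H

19 + H = {1, 4, 7, 10, 13, 16, 19, 22, 25, 28}


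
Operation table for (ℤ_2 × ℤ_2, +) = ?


Elements: {(0,0), (0,1), (1,0), (1,1)}
Operation: componentwise addition mod (2, 2)
Entry (a, b) = ((a₁+b₁) mod 2, (a₂+b₂) mod 2)

Cayley table:
      | (0,0) | (0,1) | (1,0) | (1,1)
(0,0) | (0,0) | (0,1) | (1,0) | (1,1)
(0,1) | (0,1) | (0,0) | (1,1) | (1,0)
(1,0) | (1,0) | (1,1) | (0,0) | (0,1)
(1,1) | (1,1) | (1,0) | (0,1) | (0,0)


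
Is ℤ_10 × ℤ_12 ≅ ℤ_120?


Comparing ℤ_10 × ℤ_12 and ℤ_120:
gcd(10,12) = 2 ≠ 1. Max element order in ℤ_10×ℤ_12 is lcm(10,12) = 60 < 120, so it has no element of order 120

No, ℤ_10 × ℤ_12 ≇ ℤ_120


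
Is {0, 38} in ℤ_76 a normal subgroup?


H = {0, 38} in ℤ_76
ℤ_76 is abelian; every subgroup of an abelian group is normal

Yes, normal subgroup


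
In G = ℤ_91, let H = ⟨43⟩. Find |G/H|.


|⟨43⟩| = n / gcd(43, 91) = 91 / 1 = 91
H is normal (ℤ_91 is abelian).
|G/H| = |G| / |H| = 91 / 91 = 1

|G/H| = 1


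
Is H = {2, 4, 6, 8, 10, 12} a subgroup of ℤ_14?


Subgroup test for H = {2, 4, 6, 8, 10, 12} in (ℤ_14, +):
(1) 0 ∈ H? No
(2) Closure: for all a,b ∈ H, (a+b) mod 14 ∈ H? No  [counterexample: 2 + 12 = 0 ∉ H]
(3) Inverses: for all a ∈ H, -a mod 14 ∈ H? Yes

No, H is not a subgroup of ℤ_14


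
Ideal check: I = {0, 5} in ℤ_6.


Check ideal conditions for I = {0, 5} in ℤ_6:
(1) I is an additive subgroup? No
(2) For r ∈ ℤ_6 and a ∈ I: r·a ∈ I? No  [counterexample: r=2, a=5, r·a mod 6 = 4 ∉ I]

No, I is not an ideal of ℤ_6


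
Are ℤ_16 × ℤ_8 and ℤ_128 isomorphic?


Comparing ℤ_16 × ℤ_8 and ℤ_128:
gcd(16,8) = 8 ≠ 1. Max element order in ℤ_16×ℤ_8 is lcm(16,8) = 16 < 128, so it has no element of order 128

No, ℤ_16 × ℤ_8 ≇ ℤ_128


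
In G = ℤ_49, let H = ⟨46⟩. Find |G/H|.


|⟨46⟩| = n / gcd(46, 49) = 49 / 1 = 49
H is normal (ℤ_49 is abelian).
|G/H| = |G| / |H| = 49 / 49 = 1

|G/H| = 1


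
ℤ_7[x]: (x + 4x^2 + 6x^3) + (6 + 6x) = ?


Add coefficients mod 7:
x^0: 0 + 6 = 6 (mod 7)
x^1: 1 + 6 = 0 (mod 7)
x^2: 4 + 0 = 4 (mod 7)
x^3: 6 + 0 = 6 (mod 7)
Result: 6 + 4x^2 + 6x^3

f + g = 6 + 4x^2 + 6x^3


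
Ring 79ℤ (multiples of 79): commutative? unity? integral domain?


79ℤ is a commutative ring under +,× but has no multiplicative identity (1 ∉ 79ℤ); it has no zero divisors, but without unity it is not an integral domain
Commutative: Yes
Integral domain: No
Has unity: No

79ℤ (multiples of 79): Commutative=Yes, Unity=No


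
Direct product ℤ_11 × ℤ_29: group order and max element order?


|ℤ_11 × ℤ_29| = 11 × 29 = 319
Max element order = lcm(11,29) = 319
Cyclic? Yes (gcd=1)

|ℤ_11×ℤ_29| = 319, max element order = 319


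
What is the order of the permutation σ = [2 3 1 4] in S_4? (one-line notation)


Cycle decomposition: (1 2 3)
Cycle lengths: 3
Order = lcm(3) = 3

ord(σ) = 3


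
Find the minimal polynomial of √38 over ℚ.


√38 satisfies x² - 38 = 0, irreducible over ℚ since 38 is squarefree

Minimal polynomial: x² - 38


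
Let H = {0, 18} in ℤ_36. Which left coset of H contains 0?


0 + H = {0 + h (mod 36) : h ∈ H}
0+0=0, 0+18=18

0 + H = {0, 18}


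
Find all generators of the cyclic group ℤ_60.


g generates ℤ_n iff gcd(g,n) = 1
Prime factors of 60: 2, 3, 5
Generators are g ∈ {1,...,59} not divisible by any of these primes.
Generators: {1, 7, 11, 13, 17, 19, 23, 29, 31, 37, 41, 43, 47, 49, 53, 59}
Number of generators = φ(60) = 16

Generators of ℤ_60 = {1, 7, 11, 13, 17, 19, 23, 29, 31, 37, 41, 43, 47, 49, 53, 59}


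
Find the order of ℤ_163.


ℤ_n has n elements.

|ℤ_163| = 163


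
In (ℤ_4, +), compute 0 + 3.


Operation: addition mod 4
0 + 3 = (a + b) mod 4 with a = 0, b = 3

0 + 3 = 3


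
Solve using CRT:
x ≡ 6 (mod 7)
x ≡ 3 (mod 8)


m₁ = 7, m₂ = 8, gcd = 1, so CRT applies. M = m₁·m₂ = 56
Let M₁ = M/m₁ = 8, M₂ = M/m₂ = 7
Find y₁ ≡ M₁⁻¹ (mod m₁): 8⁻¹ ≡ 1 (mod 7)
Find y₂ ≡ M₂⁻¹ (mod m₂): 7⁻¹ ≡ 7 (mod 8)
x = a₁·M₁·y₁ + a₂·M₂·y₂ = 6·8·1 + 3·7·7 = 195
Reduce mod 56: x ≡ 27
Check: 27 mod 7 = 6 ✓, 27 mod 8 = 3 ✓

x ≡ 27 (mod 56)


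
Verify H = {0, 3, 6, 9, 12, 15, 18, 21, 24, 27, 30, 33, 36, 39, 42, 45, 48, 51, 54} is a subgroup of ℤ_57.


Subgroup test for H = {0, 3, 6, 9, 12, 15, 18, 21, 24, 27, 30, 33, 36, 39, 42, 45, 48, 51, 54} in (ℤ_57, +):
(1) 0 ∈ H? Yes
(2) Closure: for all a,b ∈ H, (a+b) mod 57 ∈ H? Yes
(3) Inverses: for all a ∈ H, -a mod 57 ∈ H? Yes

Yes, H is a subgroup of ℤ_57


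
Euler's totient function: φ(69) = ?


Factor n: 69 = 3 × 23
φ(n) = n · ∏(1 - 1/p) over distinct primes p | n
φ(69) = 69 · (1 - 1/3) · (1 - 1/23) = 44

φ(69) = 44


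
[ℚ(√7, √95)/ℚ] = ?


[ℚ(√7,√95):ℚ] = [ℚ(√7,√95):ℚ(√7)]·[ℚ(√7):ℚ] = 2·2 = 4

[ℚ(√7, √95)/ℚ] = 4


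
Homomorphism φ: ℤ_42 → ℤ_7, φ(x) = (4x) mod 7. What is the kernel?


Kernel = preimage of identity
ker(φ) = {x ∈ ℤ_42 : 4x ≡ 0 (mod 7)}. Since 7 | 42, φ is well-defined. The kernel is the cyclic subgroup ⟨7⟩ of ℤ_42 (order 6), i.e. {0, 7, 14, 21, 28, 35}

ker(φ) = {0, 7, 14, 21, 28, 35}


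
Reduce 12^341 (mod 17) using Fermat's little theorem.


Fermat's little theorem: if p is prime and gcd(a,p)=1, then a^(p-1) ≡ 1 (mod p)
p = 17 is prime, gcd(12,17) = 1
Reduce exponent: 341 mod 16 = 5
So 12^341 ≡ 12^5 (mod 17)
12^5 mod 17 = 3

12^341 ≡ 3 (mod 17)


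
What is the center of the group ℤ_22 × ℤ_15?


Z(G) = {g ∈ G | gx = xg for all x ∈ G}
Direct product of abelian groups is abelian, so Z(G) = G

Z(ℤ_22 × ℤ_15) = ℤ_22 × ℤ_15


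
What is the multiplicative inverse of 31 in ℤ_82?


Use the extended Euclidean algorithm to write 1 = 31·s + 82·t; then s mod 82 is the inverse.
Euclidean algorithm:
  31 = 0·82 + 31
  82 = 2·31 + 20
  31 = 1·20 + 11
  20 = 1·11 + 9
  11 = 1·9 + 2
  9 = 4·2 + 1
  2 = 2·1 + 0
gcd(31,82) = 1
Back-substitution gives: 31·(-37) + 82·(14) = 1
So 31⁻¹ ≡ -37 ≡ 45 (mod 82)
Check: 31 × 45 = 1395 ≡ 1 (mod 82) ✓

31⁻¹ ≡ 45 (mod 82)


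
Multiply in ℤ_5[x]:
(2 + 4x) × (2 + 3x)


Expand and collect like terms; reduce coefficients mod 5:
x^0: 2·2 = 4 ≡ 4 (mod 5)
x^1: 2·3 + 4·2 = 14 ≡ 4 (mod 5)
x^2: 4·3 = 12 ≡ 2 (mod 5)
Result: 4 + 4x + 2x^2

f · g = 4 + 4x + 2x^2


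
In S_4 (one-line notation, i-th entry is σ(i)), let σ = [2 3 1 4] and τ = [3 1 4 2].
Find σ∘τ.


σ∘τ: apply τ first, then σ
1 →τ 3 →σ 1
2 →τ 1 →σ 2
3 →τ 4 →σ 4
4 →τ 2 →σ 3

σ∘τ = [1 2 4 3]


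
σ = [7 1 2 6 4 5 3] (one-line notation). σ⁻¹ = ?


To find σ⁻¹, swap domain and range:
σ(1) = 7 → σ⁻¹(7) = 1
σ(2) = 1 → σ⁻¹(1) = 2
σ(3) = 2 → σ⁻¹(2) = 3
σ(4) = 6 → σ⁻¹(6) = 4
σ(5) = 4 → σ⁻¹(4) = 5
σ(6) = 5 → σ⁻¹(5) = 6
σ(7) = 3 → σ⁻¹(3) = 7

σ⁻¹ = [2 3 7 5 6 4 1]


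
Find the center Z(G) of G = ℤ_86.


Z(G) = {g ∈ G | gx = xg for all x ∈ G}
ℤ_86 is abelian, so Z(G) = G

Z(ℤ_86) = ℤ_86


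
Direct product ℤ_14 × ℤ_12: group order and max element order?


|ℤ_14 × ℤ_12| = 14 × 12 = 168
Max element order = lcm(14,12) = 84
Cyclic? No (gcd=2)

|ℤ_14×ℤ_12| = 168, max element order = 84


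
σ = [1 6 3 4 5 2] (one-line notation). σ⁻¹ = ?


To find σ⁻¹, swap domain and range:
σ(1) = 1 → σ⁻¹(1) = 1
σ(2) = 6 → σ⁻¹(6) = 2
σ(3) = 3 → σ⁻¹(3) = 3
σ(4) = 4 → σ⁻¹(4) = 4
σ(5) = 5 → σ⁻¹(5) = 5
σ(6) = 2 → σ⁻¹(2) = 6

σ⁻¹ = [1 6 3 4 5 2]


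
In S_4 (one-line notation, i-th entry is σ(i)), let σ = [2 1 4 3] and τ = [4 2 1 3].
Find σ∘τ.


σ∘τ: apply τ first, then σ
1 →τ 4 →σ 3
2 →τ 2 →σ 1
3 →τ 1 →σ 2
4 →τ 3 →σ 4

σ∘τ = [3 1 2 4]
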